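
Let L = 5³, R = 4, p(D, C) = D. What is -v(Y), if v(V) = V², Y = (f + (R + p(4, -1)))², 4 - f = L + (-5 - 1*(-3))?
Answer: -151807041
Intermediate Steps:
L = 125
f = -119 (f = 4 - (125 + (-5 - 1*(-3))) = 4 - (125 + (-5 + 3)) = 4 - (125 - 2) = 4 - 1*123 = 4 - 123 = -119)
Y = 12321 (Y = (-119 + (4 + 4))² = (-119 + 8)² = (-111)² = 12321)
-v(Y) = -1*12321² = -1*151807041 = -151807041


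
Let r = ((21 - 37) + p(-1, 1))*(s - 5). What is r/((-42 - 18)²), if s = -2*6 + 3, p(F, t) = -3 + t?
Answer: 7/100 ≈ 0.070000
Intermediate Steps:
s = -9 (s = -12 + 3 = -9)
r = 252 (r = ((21 - 37) + (-3 + 1))*(-9 - 5) = (-16 - 2)*(-14) = -18*(-14) = 252)
r/((-42 - 18)²) = 252/((-42 - 18)²) = 252/((-60)²) = 252/3600 = 252*(1/3600) = 7/100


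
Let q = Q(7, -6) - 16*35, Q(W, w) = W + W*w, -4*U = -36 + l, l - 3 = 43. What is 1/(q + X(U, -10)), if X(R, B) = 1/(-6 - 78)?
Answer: -84/49981 ≈ -0.0016806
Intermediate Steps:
l = 46 (l = 3 + 43 = 46)
U = -5/2 (U = -(-36 + 46)/4 = -1/4*10 = -5/2 ≈ -2.5000)
X(R, B) = -1/84 (X(R, B) = 1/(-84) = -1/84)
q = -595 (q = 7*(1 - 6) - 16*35 = 7*(-5) - 560 = -35 - 560 = -595)
1/(q + X(U, -10)) = 1/(-595 - 1/84) = 1/(-49981/84) = -84/49981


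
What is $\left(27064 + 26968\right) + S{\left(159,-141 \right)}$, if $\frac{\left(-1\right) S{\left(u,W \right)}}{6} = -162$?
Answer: $55004$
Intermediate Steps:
$S{\left(u,W \right)} = 972$ ($S{\left(u,W \right)} = \left(-6\right) \left(-162\right) = 972$)
$\left(27064 + 26968\right) + S{\left(159,-141 \right)} = \left(27064 + 26968\right) + 972 = 54032 + 972 = 55004$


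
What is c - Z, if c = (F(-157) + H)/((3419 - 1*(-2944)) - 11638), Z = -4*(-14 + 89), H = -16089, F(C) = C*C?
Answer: 314788/1055 ≈ 298.38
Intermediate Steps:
F(C) = C²
Z = -300 (Z = -4*75 = -300)
c = -1712/1055 (c = ((-157)² - 16089)/((3419 - 1*(-2944)) - 11638) = (24649 - 16089)/((3419 + 2944) - 11638) = 8560/(6363 - 11638) = 8560/(-5275) = 8560*(-1/5275) = -1712/1055 ≈ -1.6227)
c - Z = -1712/1055 - 1*(-300) = -1712/1055 + 300 = 314788/1055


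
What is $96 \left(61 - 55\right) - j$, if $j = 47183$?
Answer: $-46607$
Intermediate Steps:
$96 \left(61 - 55\right) - j = 96 \left(61 - 55\right) - 47183 = 96 \cdot 6 - 47183 = 576 - 47183 = -46607$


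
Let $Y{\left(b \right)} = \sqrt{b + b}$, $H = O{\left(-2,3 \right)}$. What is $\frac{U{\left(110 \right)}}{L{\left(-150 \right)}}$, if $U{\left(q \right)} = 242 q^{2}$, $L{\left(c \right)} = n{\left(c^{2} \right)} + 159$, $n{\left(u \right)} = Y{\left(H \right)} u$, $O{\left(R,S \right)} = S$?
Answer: $- \frac{155194600}{1012491573} + \frac{7320500000 \sqrt{6}}{337497191} \approx 52.977$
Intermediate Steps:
$H = 3$
$Y{\left(b \right)} = \sqrt{2} \sqrt{b}$ ($Y{\left(b \right)} = \sqrt{2 b} = \sqrt{2} \sqrt{b}$)
$n{\left(u \right)} = u \sqrt{6}$ ($n{\left(u \right)} = \sqrt{2} \sqrt{3} u = \sqrt{6} u = u \sqrt{6}$)
$L{\left(c \right)} = 159 + \sqrt{6} c^{2}$ ($L{\left(c \right)} = c^{2} \sqrt{6} + 159 = \sqrt{6} c^{2} + 159 = 159 + \sqrt{6} c^{2}$)
$\frac{U{\left(110 \right)}}{L{\left(-150 \right)}} = \frac{242 \cdot 110^{2}}{159 + \sqrt{6} \left(-150\right)^{2}} = \frac{242 \cdot 12100}{159 + \sqrt{6} \cdot 22500} = \frac{2928200}{159 + 22500 \sqrt{6}}$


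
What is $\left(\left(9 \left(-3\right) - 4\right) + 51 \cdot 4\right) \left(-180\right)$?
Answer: $-31140$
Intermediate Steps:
$\left(\left(9 \left(-3\right) - 4\right) + 51 \cdot 4\right) \left(-180\right) = \left(\left(-27 - 4\right) + 204\right) \left(-180\right) = \left(-31 + 204\right) \left(-180\right) = 173 \left(-180\right) = -31140$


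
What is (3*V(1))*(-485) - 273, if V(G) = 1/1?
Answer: -1728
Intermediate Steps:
V(G) = 1
(3*V(1))*(-485) - 273 = (3*1)*(-485) - 273 = 3*(-485) - 273 = -1455 - 273 = -1728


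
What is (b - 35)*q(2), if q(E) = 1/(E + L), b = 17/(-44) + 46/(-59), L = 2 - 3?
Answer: -93887/2596 ≈ -36.166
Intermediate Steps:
L = -1
b = -3027/2596 (b = 17*(-1/44) + 46*(-1/59) = -17/44 - 46/59 = -3027/2596 ≈ -1.1660)
q(E) = 1/(-1 + E) (q(E) = 1/(E - 1) = 1/(-1 + E))
(b - 35)*q(2) = (-3027/2596 - 35)/(-1 + 2) = -93887/2596/1 = -93887/2596*1 = -93887/2596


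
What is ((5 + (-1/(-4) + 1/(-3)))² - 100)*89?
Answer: -971791/144 ≈ -6748.5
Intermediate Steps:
((5 + (-1/(-4) + 1/(-3)))² - 100)*89 = ((5 + (-1*(-¼) + 1*(-⅓)))² - 100)*89 = ((5 + (¼ - ⅓))² - 100)*89 = ((5 - 1/12)² - 100)*89 = ((59/12)² - 100)*89 = (3481/144 - 100)*89 = -10919/144*89 = -971791/144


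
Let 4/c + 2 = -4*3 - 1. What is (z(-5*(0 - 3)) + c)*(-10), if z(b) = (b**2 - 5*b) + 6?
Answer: -4672/3 ≈ -1557.3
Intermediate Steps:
z(b) = 6 + b**2 - 5*b
c = -4/15 (c = 4/(-2 + (-4*3 - 1)) = 4/(-2 + (-12 - 1)) = 4/(-2 - 13) = 4/(-15) = 4*(-1/15) = -4/15 ≈ -0.26667)
(z(-5*(0 - 3)) + c)*(-10) = ((6 + (-5*(0 - 3))**2 - (-25)*(0 - 3)) - 4/15)*(-10) = ((6 + (-5*(-3))**2 - (-25)*(-3)) - 4/15)*(-10) = ((6 + 15**2 - 5*15) - 4/15)*(-10) = ((6 + 225 - 75) - 4/15)*(-10) = (156 - 4/15)*(-10) = (2336/15)*(-10) = -4672/3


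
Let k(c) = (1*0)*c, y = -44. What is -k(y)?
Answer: 0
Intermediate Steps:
k(c) = 0 (k(c) = 0*c = 0)
-k(y) = -1*0 = 0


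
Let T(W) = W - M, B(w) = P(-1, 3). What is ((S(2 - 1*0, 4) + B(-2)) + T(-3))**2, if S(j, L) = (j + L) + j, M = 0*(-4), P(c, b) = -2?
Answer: 9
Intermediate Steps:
B(w) = -2
M = 0
S(j, L) = L + 2*j (S(j, L) = (L + j) + j = L + 2*j)
T(W) = W (T(W) = W - 1*0 = W + 0 = W)
((S(2 - 1*0, 4) + B(-2)) + T(-3))**2 = (((4 + 2*(2 - 1*0)) - 2) - 3)**2 = (((4 + 2*(2 + 0)) - 2) - 3)**2 = (((4 + 2*2) - 2) - 3)**2 = (((4 + 4) - 2) - 3)**2 = ((8 - 2) - 3)**2 = (6 - 3)**2 = 3**2 = 9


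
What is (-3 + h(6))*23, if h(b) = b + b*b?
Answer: 897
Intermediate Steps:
h(b) = b + b²
(-3 + h(6))*23 = (-3 + 6*(1 + 6))*23 = (-3 + 6*7)*23 = (-3 + 42)*23 = 39*23 = 897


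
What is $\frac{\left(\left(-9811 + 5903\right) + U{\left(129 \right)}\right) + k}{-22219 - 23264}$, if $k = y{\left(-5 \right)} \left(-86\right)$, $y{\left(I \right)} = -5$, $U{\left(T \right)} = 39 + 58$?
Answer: $\frac{1127}{15161} \approx 0.074335$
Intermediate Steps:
$U{\left(T \right)} = 97$
$k = 430$ ($k = \left(-5\right) \left(-86\right) = 430$)
$\frac{\left(\left(-9811 + 5903\right) + U{\left(129 \right)}\right) + k}{-22219 - 23264} = \frac{\left(\left(-9811 + 5903\right) + 97\right) + 430}{-22219 - 23264} = \frac{\left(-3908 + 97\right) + 430}{-22219 + \left(-24066 + 802\right)} = \frac{-3811 + 430}{-22219 - 23264} = - \frac{3381}{-45483} = \left(-3381\right) \left(- \frac{1}{45483}\right) = \frac{1127}{15161}$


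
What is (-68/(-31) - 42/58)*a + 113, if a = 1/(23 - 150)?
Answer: 12900228/114173 ≈ 112.99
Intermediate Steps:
a = -1/127 (a = 1/(-127) = -1/127 ≈ -0.0078740)
(-68/(-31) - 42/58)*a + 113 = (-68/(-31) - 42/58)*(-1/127) + 113 = (-68*(-1/31) - 42*1/58)*(-1/127) + 113 = (68/31 - 21/29)*(-1/127) + 113 = (1321/899)*(-1/127) + 113 = -1321/114173 + 113 = 12900228/114173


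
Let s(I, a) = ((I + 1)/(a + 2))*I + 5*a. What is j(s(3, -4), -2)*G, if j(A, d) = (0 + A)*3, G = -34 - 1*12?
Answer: 3588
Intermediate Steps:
G = -46 (G = -34 - 12 = -46)
s(I, a) = 5*a + I*(1 + I)/(2 + a) (s(I, a) = ((1 + I)/(2 + a))*I + 5*a = I*(1 + I)/(2 + a) + 5*a = 5*a + I*(1 + I)/(2 + a))
j(A, d) = 3*A (j(A, d) = A*3 = 3*A)
j(s(3, -4), -2)*G = (3*((3 + 3² + 5*(-4)² + 10*(-4))/(2 - 4)))*(-46) = (3*((3 + 9 + 5*16 - 40)/(-2)))*(-46) = (3*(-(3 + 9 + 80 - 40)/2))*(-46) = (3*(-½*52))*(-46) = (3*(-26))*(-46) = -78*(-46) = 3588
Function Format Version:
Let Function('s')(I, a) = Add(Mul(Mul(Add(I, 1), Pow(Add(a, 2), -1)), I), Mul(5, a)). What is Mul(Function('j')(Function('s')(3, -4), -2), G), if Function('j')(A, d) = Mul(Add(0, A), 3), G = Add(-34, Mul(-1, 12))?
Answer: 3588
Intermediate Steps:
G = -46 (G = Add(-34, -12) = -46)
Function('s')(I, a) = Add(Mul(5, a), Mul(I, Pow(Add(2, a), -1), Add(1, I))) (Function('s')(I, a) = Add(Mul(Mul(Add(1, I), Pow(Add(2, a), -1)), I), Mul(5, a)) = Add(Mul(Mul(Pow(Add(2, a), -1), Add(1, I)), I), Mul(5, a)) = Add(Mul(I, Pow(Add(2, a), -1), Add(1, I)), Mul(5, a)) = Add(Mul(5, a), Mul(I, Pow(Add(2, a), -1), Add(1, I))))
Function('j')(A, d) = Mul(3, A) (Function('j')(A, d) = Mul(A, 3) = Mul(3, A))
Mul(Function('j')(Function('s')(3, -4), -2), G) = Mul(Mul(3, Mul(Pow(Add(2, -4), -1), Add(3, Pow(3, 2), Mul(5, Pow(-4, 2)), Mul(10, -4)))), -46) = Mul(Mul(3, Mul(Pow(-2, -1), Add(3, 9, Mul(5, 16), -40))), -46) = Mul(Mul(3, Mul(Rational(-1, 2), Add(3, 9, 80, -40))), -46) = Mul(Mul(3, Mul(Rational(-1, 2), 52)), -46) = Mul(Mul(3, -26), -46) = Mul(-78, -46) = 3588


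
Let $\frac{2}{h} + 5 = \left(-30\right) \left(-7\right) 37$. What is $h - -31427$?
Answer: $\frac{244030657}{7765} \approx 31427.0$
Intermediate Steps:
$h = \frac{2}{7765}$ ($h = \frac{2}{-5 + \left(-30\right) \left(-7\right) 37} = \frac{2}{-5 + 210 \cdot 37} = \frac{2}{-5 + 7770} = \frac{2}{7765} \approx 0.00025757$)
$h - -31427 = \frac{2}{7765} - -31427 = \frac{2}{7765} + 31427 = \frac{244030657}{7765}$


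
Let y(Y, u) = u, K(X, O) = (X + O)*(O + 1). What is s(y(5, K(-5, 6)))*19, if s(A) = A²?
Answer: 931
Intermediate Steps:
K(X, O) = (1 + O)*(O + X) (K(X, O) = (O + X)*(1 + O) = (1 + O)*(O + X))
s(y(5, K(-5, 6)))*19 = (6 - 5 + 6² + 6*(-5))²*19 = (6 - 5 + 36 - 30)²*19 = 7²*19 = 49*19 = 931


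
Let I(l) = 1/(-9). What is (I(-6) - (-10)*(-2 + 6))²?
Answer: 128881/81 ≈ 1591.1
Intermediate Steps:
I(l) = -⅑
(I(-6) - (-10)*(-2 + 6))² = (-⅑ - (-10)*(-2 + 6))² = (-⅑ - (-10)*4)² = (-⅑ - 2*(-20))² = (-⅑ + 40)² = (359/9)² = 128881/81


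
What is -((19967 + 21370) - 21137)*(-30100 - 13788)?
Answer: 886537600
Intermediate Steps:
-((19967 + 21370) - 21137)*(-30100 - 13788) = -(41337 - 21137)*(-43888) = -20200*(-43888) = -1*(-886537600) = 886537600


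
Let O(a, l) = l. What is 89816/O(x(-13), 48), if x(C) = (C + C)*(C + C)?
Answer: 11227/6 ≈ 1871.2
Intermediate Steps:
x(C) = 4*C² (x(C) = (2*C)*(2*C) = 4*C²)
89816/O(x(-13), 48) = 89816/48 = 89816*(1/48) = 11227/6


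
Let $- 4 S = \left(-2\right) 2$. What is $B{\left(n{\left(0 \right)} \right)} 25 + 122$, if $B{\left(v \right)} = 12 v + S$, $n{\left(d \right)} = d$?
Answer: $147$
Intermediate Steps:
$S = 1$ ($S = - \frac{\left(-2\right) 2}{4} = \left(- \frac{1}{4}\right) \left(-4\right) = 1$)
$B{\left(v \right)} = 1 + 12 v$ ($B{\left(v \right)} = 12 v + 1 = 1 + 12 v$)
$B{\left(n{\left(0 \right)} \right)} 25 + 122 = \left(1 + 12 \cdot 0\right) 25 + 122 = \left(1 + 0\right) 25 + 122 = 1 \cdot 25 + 122 = 25 + 122 = 147$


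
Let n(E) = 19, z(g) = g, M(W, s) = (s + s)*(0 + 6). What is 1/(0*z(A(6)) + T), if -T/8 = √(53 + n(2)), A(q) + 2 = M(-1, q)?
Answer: -√2/96 ≈ -0.014731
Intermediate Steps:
M(W, s) = 12*s (M(W, s) = (2*s)*6 = 12*s)
A(q) = -2 + 12*q
T = -48*√2 (T = -8*√(53 + 19) = -48*√2 ≈ -67.882)
1/(0*z(A(6)) + T) = 1/(0*(-2 + 12*6) - 48*√2) = 1/(0*(-2 + 72) - 48*√2) = 1/(0*70 - 48*√2) = 1/(0 - 48*√2) = 1/(-48*√2) = -√2/96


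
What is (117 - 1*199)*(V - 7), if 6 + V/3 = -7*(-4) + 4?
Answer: -5822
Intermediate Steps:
V = 78 (V = -18 + 3*(-7*(-4) + 4) = -18 + 3*(28 + 4) = -18 + 3*32 = -18 + 96 = 78)
(117 - 1*199)*(V - 7) = (117 - 1*199)*(78 - 7) = (117 - 199)*71 = -82*71 = -5822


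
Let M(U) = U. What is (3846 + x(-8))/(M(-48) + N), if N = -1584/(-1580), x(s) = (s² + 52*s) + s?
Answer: -32785/442 ≈ -74.174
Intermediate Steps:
x(s) = s² + 53*s
N = 396/395 (N = -1584*(-1/1580) = 396/395 ≈ 1.0025)
(3846 + x(-8))/(M(-48) + N) = (3846 - 8*(53 - 8))/(-48 + 396/395) = (3846 - 8*45)/(-18564/395) = (3846 - 360)*(-395/18564) = 3486*(-395/18564) = -32785/442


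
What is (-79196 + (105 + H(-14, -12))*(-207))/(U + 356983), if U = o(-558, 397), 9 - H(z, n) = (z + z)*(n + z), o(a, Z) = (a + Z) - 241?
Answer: 47902/356581 ≈ 0.13434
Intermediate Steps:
o(a, Z) = -241 + Z + a (o(a, Z) = (Z + a) - 241 = -241 + Z + a)
H(z, n) = 9 - 2*z*(n + z) (H(z, n) = 9 - (z + z)*(n + z) = 9 - 2*z*(n + z))
U = -402 (U = -241 + 397 - 558 = -402)
(-79196 + (105 + H(-14, -12))*(-207))/(U + 356983) = (-79196 + (105 + (9 - 2*(-14)² - 2*(-12)*(-14)))*(-207))/(-402 + 356983) = (-79196 + (105 + (9 - 2*196 - 336))*(-207))/356581 = (-79196 + (105 + (9 - 392 - 336))*(-207))*(1/356581) = (-79196 + (105 - 719)*(-207))*(1/356581) = (-79196 - 614*(-207))*(1/356581) = (-79196 + 127098)*(1/356581) = 47902*(1/356581) = 47902/356581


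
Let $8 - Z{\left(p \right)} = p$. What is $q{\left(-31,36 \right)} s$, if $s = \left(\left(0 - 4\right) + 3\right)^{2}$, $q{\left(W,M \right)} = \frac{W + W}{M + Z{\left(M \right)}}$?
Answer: $- \frac{31}{4} \approx -7.75$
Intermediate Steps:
$Z{\left(p \right)} = 8 - p$
$q{\left(W,M \right)} = \frac{W}{4}$ ($q{\left(W,M \right)} = \frac{W + W}{M - \left(-8 + M\right)} = \frac{2 W}{8} = 2 W \frac{1}{8} = \frac{W}{4}$)
$s = 1$ ($s = \left(-4 + 3\right)^{2} = \left(-1\right)^{2} = 1$)
$q{\left(-31,36 \right)} s = \frac{1}{4} \left(-31\right) 1 = \left(- \frac{31}{4}\right) 1 = - \frac{31}{4}$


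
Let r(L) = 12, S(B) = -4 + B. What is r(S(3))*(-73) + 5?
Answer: -871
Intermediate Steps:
r(S(3))*(-73) + 5 = 12*(-73) + 5 = -876 + 5 = -871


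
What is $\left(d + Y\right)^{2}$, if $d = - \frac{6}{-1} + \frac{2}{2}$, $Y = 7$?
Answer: $196$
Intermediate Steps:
$d = 7$ ($d = \left(-6\right) \left(-1\right) + 2 \cdot \frac{1}{2} = 6 + 1 = 7$)
$\left(d + Y\right)^{2} = \left(7 + 7\right)^{2} = 14^{2} = 196$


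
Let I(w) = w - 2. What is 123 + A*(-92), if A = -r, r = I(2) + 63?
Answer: 5919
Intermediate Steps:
I(w) = -2 + w
r = 63 (r = (-2 + 2) + 63 = 0 + 63 = 63)
A = -63 (A = -1*63 = -63)
123 + A*(-92) = 123 - 63*(-92) = 123 + 5796 = 5919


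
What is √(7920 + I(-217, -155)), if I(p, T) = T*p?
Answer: √41555 ≈ 203.85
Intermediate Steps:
√(7920 + I(-217, -155)) = √(7920 - 155*(-217)) = √(7920 + 33635) = √41555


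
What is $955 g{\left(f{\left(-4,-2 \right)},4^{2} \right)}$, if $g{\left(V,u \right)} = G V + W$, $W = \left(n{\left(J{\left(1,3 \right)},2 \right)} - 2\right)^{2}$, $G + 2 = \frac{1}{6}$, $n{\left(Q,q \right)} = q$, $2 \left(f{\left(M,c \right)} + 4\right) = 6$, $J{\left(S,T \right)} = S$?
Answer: $\frac{10505}{6} \approx 1750.8$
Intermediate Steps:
$f{\left(M,c \right)} = -1$ ($f{\left(M,c \right)} = -4 + \frac{1}{2} \cdot 6 = -4 + 3 = -1$)
$G = - \frac{11}{6}$ ($G = -2 + \frac{1}{6} = - \frac{11}{6} \approx -1.8333$)
$W = 0$ ($W = \left(2 - 2\right)^{2} = 0^{2} = 0$)
$g{\left(V,u \right)} = - \frac{11 V}{6}$ ($g{\left(V,u \right)} = - \frac{11 V}{6} + 0 = - \frac{11 V}{6}$)
$955 g{\left(f{\left(-4,-2 \right)},4^{2} \right)} = 955 \left(\left(- \frac{11}{6}\right) \left(-1\right)\right) = 955 \cdot \frac{11}{6} = \frac{10505}{6}$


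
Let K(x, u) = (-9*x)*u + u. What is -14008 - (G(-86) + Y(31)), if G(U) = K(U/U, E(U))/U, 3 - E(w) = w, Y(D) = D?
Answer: -604033/43 ≈ -14047.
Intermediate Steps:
E(w) = 3 - w
K(x, u) = u - 9*u*x (K(x, u) = -9*u*x + u = u - 9*u*x)
G(U) = (-24 + 8*U)/U (G(U) = ((3 - U)*(1 - 9*U/U))/U = ((3 - U)*(1 - 9*1))/U = ((3 - U)*(1 - 9))/U = ((3 - U)*(-8))/U = (-24 + 8*U)/U)
-14008 - (G(-86) + Y(31)) = -14008 - ((8 - 24/(-86)) + 31) = -14008 - ((8 - 24*(-1/86)) + 31) = -14008 - ((8 + 12/43) + 31) = -14008 - (356/43 + 31) = -14008 - 1*1689/43 = -14008 - 1689/43 = -604033/43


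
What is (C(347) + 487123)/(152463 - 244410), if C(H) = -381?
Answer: -486742/91947 ≈ -5.2937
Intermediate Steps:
(C(347) + 487123)/(152463 - 244410) = (-381 + 487123)/(152463 - 244410) = 486742/(-91947) = 486742*(-1/91947) = -486742/91947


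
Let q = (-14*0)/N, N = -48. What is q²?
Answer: 0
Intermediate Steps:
q = 0 (q = -14*0/(-48) = 0*(-1/48) = 0)
q² = 0² = 0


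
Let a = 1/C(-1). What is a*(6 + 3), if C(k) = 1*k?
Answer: -9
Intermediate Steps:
C(k) = k
a = -1 (a = 1/(-1) = -1)
a*(6 + 3) = -(6 + 3) = -1*9 = -9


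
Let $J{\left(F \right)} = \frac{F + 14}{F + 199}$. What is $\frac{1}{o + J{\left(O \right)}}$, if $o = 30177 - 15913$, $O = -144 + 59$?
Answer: $\frac{114}{1626025} \approx 7.011 \cdot 10^{-5}$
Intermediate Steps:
$O = -85$
$o = 14264$ ($o = 30177 - 15913 = 14264$)
$J{\left(F \right)} = \frac{14 + F}{199 + F}$
$\frac{1}{o + J{\left(O \right)}} = \frac{1}{14264 + \frac{14 - 85}{199 - 85}} = \frac{1}{14264 + \frac{1}{114} \left(-71\right)} = \frac{1}{14264 - \frac{71}{114}} = \frac{1}{\frac{1626025}{114}} = \frac{114}{1626025}$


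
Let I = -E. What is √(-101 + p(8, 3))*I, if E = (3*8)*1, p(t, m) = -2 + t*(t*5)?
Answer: -24*√217 ≈ -353.54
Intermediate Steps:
p(t, m) = -2 + 5*t² (p(t, m) = -2 + t*(5*t) = -2 + 5*t²)
E = 24 (E = 24*1 = 24)
I = -24 (I = -1*24 = -24)
√(-101 + p(8, 3))*I = √(-101 + (-2 + 5*8²))*(-24) = √(-101 + (-2 + 5*64))*(-24) = √(-101 + (-2 + 320))*(-24) = √(-101 + 318)*(-24) = √217*(-24) = -24*√217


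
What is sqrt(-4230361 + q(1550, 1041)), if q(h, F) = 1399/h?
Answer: I*sqrt(406537605362)/310 ≈ 2056.8*I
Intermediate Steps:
sqrt(-4230361 + q(1550, 1041)) = sqrt(-4230361 + 1399/1550) = sqrt(-6557058151/1550) = I*sqrt(406537605362)/310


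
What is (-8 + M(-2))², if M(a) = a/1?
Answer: 100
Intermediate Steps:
M(a) = a (M(a) = a*1 = a)
(-8 + M(-2))² = (-8 - 2)² = (-10)² = 100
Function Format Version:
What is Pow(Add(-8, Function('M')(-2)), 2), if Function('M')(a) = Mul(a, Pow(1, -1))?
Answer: 100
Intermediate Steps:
Function('M')(a) = a (Function('M')(a) = Mul(a, 1) = a)
Pow(Add(-8, Function('M')(-2)), 2) = Pow(Add(-8, -2), 2) = Pow(-10, 2) = 100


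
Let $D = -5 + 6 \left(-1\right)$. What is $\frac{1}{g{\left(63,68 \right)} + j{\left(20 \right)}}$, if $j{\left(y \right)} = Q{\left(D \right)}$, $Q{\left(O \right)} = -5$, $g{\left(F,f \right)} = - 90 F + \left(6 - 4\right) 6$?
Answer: $- \frac{1}{5663} \approx -0.00017658$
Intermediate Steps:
$D = -11$ ($D = -5 - 6 = -11$)
$g{\left(F,f \right)} = 12 - 90 F$ ($g{\left(F,f \right)} = - 90 F + 2 \cdot 6 = - 90 F + 12 = 12 - 90 F$)
$j{\left(y \right)} = -5$
$\frac{1}{g{\left(63,68 \right)} + j{\left(20 \right)}} = \frac{1}{\left(12 - 5670\right) - 5} = \frac{1}{-5658 - 5} = \frac{1}{-5663} = - \frac{1}{5663}$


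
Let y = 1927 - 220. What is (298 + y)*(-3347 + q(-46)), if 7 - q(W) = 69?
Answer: -6835045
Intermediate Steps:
q(W) = -62 (q(W) = 7 - 1*69 = 7 - 69 = -62)
y = 1707
(298 + y)*(-3347 + q(-46)) = (298 + 1707)*(-3347 - 62) = 2005*(-3409) = -6835045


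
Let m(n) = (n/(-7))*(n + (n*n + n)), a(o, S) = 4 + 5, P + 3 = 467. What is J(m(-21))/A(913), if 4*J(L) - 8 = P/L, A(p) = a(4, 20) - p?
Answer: -1255/541044 ≈ -0.0023196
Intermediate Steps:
P = 464 (P = -3 + 467 = 464)
a(o, S) = 9
m(n) = -n*(n² + 2*n)/7 (m(n) = (n*(-⅐))*(n + (n² + n)) = (-n/7)*(n + (n + n²)) = (-n/7)*(n² + 2*n) = -n*(n² + 2*n)/7)
A(p) = 9 - p
J(L) = 2 + 116/L (J(L) = 2 + (464/L)/4 = 2 + 116/L)
J(m(-21))/A(913) = (2 + 116/(((⅐)*(-21)²*(-2 - 1*(-21)))))/(9 - 1*913) = (2 + 116/(((⅐)*441*(-2 + 21))))/(9 - 913) = (2 + 116/(((⅐)*441*19)))/(-904) = (2 + 116/1197)*(-1/904) = (2510/1197)*(-1/904) = -1255/541044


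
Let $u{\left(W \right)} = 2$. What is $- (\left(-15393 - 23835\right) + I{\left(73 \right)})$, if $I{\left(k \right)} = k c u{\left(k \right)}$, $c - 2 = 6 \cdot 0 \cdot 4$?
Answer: $38936$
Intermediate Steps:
$c = 2$ ($c = 2 + 6 \cdot 0 \cdot 4 = 2 + 0 \cdot 4 = 2 + 0 = 2$)
$I{\left(k \right)} = 4 k$ ($I{\left(k \right)} = k 2 \cdot 2 = 2 k 2 = 4 k$)
$- (\left(-15393 - 23835\right) + I{\left(73 \right)}) = - (\left(-15393 - 23835\right) + 4 \cdot 73) = - (-39228 + 292) = \left(-1\right) \left(-38936\right) = 38936$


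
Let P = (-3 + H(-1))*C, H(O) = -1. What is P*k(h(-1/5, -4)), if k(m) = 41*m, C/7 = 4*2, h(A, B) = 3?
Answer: -27552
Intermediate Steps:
C = 56 (C = 7*(4*2) = 7*8 = 56)
P = -224 (P = (-3 - 1)*56 = -4*56 = -224)
P*k(h(-1/5, -4)) = -9184*3 = -224*123 = -27552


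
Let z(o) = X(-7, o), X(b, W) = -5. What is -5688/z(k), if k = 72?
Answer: 5688/5 ≈ 1137.6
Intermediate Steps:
z(o) = -5
-5688/z(k) = -5688/(-5) = -5688*(-⅕) = 5688/5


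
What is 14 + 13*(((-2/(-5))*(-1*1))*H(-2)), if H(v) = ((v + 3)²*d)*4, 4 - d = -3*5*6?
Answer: -9706/5 ≈ -1941.2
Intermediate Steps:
d = 94 (d = 4 - (-3*5)*6 = 4 - (-15)*6 = 4 - 1*(-90) = 4 + 90 = 94)
H(v) = 376*(3 + v)² (H(v) = ((v + 3)²*94)*4 = ((3 + v)²*94)*4 = (94*(3 + v)²)*4 = 376*(3 + v)²)
14 + 13*(((-2/(-5))*(-1*1))*H(-2)) = 14 + 13*(((-2/(-5))*(-1*1))*(376*(3 - 2)²)) = 14 + 13*((-2*(-⅕)*(-1))*(376*1²)) = 14 + 13*(((⅖)*(-1))*(376*1)) = 14 + 13*(-⅖*376) = 14 + 13*(-752/5) = 14 - 9776/5 = -9706/5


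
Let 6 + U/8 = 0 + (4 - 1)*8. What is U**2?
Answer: 20736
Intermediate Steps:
U = 144 (U = -48 + 8*(0 + (4 - 1)*8) = -48 + 8*(0 + 3*8) = -48 + 8*(0 + 24) = -48 + 8*24 = -48 + 192 = 144)
U**2 = 144**2 = 20736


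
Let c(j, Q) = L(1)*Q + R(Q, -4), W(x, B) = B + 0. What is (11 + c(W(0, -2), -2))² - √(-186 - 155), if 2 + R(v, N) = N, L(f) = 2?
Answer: 1 - I*√341 ≈ 1.0 - 18.466*I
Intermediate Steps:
R(v, N) = -2 + N
W(x, B) = B
c(j, Q) = -6 + 2*Q (c(j, Q) = 2*Q + (-2 - 4) = 2*Q - 6 = -6 + 2*Q)
(11 + c(W(0, -2), -2))² - √(-186 - 155) = (11 + (-6 + 2*(-2)))² - √(-186 - 155) = (11 + (-6 - 4))² - √(-341) = (11 - 10)² - I*√341 = 1² - I*√341 = 1 - I*√341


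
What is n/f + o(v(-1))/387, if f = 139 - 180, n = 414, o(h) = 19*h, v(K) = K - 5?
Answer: -54964/5289 ≈ -10.392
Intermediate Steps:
v(K) = -5 + K
f = -41
n/f + o(v(-1))/387 = 414/(-41) + (19*(-5 - 1))/387 = 414*(-1/41) + (19*(-6))*(1/387) = -414/41 - 114*1/387 = -414/41 - 38/129 = -54964/5289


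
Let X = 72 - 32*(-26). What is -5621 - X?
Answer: -6525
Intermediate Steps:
X = 904 (X = 72 + 832 = 904)
-5621 - X = -5621 - 1*904 = -5621 - 904 = -6525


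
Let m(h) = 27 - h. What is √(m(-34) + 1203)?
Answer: 4*√79 ≈ 35.553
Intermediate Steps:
√(m(-34) + 1203) = √((27 - 1*(-34)) + 1203) = √((27 + 34) + 1203) = √(61 + 1203) = √1264 = 4*√79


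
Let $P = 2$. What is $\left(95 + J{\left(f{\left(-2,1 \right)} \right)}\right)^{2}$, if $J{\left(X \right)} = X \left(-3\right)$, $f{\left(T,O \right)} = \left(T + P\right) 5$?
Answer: $9025$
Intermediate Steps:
$f{\left(T,O \right)} = 10 + 5 T$ ($f{\left(T,O \right)} = \left(T + 2\right) 5 = \left(2 + T\right) 5 = 10 + 5 T$)
$J{\left(X \right)} = - 3 X$
$\left(95 + J{\left(f{\left(-2,1 \right)} \right)}\right)^{2} = \left(95 - 3 \left(10 + 5 \left(-2\right)\right)\right)^{2} = \left(95 - 3 \left(10 - 10\right)\right)^{2} = \left(95 - 0\right)^{2} = \left(95 + 0\right)^{2} = 95^{2} = 9025$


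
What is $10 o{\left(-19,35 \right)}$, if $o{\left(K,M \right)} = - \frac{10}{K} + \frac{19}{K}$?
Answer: $- \frac{90}{19} \approx -4.7368$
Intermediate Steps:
$o{\left(K,M \right)} = \frac{9}{K}$
$10 o{\left(-19,35 \right)} = 10 \frac{9}{-19} = 10 \cdot 9 \left(- \frac{1}{19}\right) = 10 \left(- \frac{9}{19}\right) = - \frac{90}{19}$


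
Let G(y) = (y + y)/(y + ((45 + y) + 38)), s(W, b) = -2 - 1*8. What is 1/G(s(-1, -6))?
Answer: -63/20 ≈ -3.1500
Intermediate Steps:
s(W, b) = -10 (s(W, b) = -2 - 8 = -10)
G(y) = 2*y/(83 + 2*y) (G(y) = (2*y)/(y + (83 + y)) = (2*y)/(83 + 2*y) = 2*y/(83 + 2*y))
1/G(s(-1, -6)) = 1/(2*(-10)/(83 + 2*(-10))) = 1/(2*(-10)/(83 - 20)) = 1/(2*(-10)/63) = 1/(2*(-10)*(1/63)) = 1/(-20/63) = -63/20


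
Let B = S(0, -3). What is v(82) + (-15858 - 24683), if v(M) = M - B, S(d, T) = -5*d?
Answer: -40459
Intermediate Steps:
B = 0 (B = -5*0 = 0)
v(M) = M (v(M) = M - 1*0 = M + 0 = M)
v(82) + (-15858 - 24683) = 82 + (-15858 - 24683) = 82 - 40541 = -40459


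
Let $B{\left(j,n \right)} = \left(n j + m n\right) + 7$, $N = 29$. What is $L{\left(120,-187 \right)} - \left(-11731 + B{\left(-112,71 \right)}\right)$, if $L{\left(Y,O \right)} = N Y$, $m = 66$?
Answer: $18470$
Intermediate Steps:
$B{\left(j,n \right)} = 7 + 66 n + j n$ ($B{\left(j,n \right)} = \left(n j + 66 n\right) + 7 = \left(j n + 66 n\right) + 7 = \left(66 n + j n\right) + 7 = 7 + 66 n + j n$)
$L{\left(Y,O \right)} = 29 Y$
$L{\left(120,-187 \right)} - \left(-11731 + B{\left(-112,71 \right)}\right) = 29 \cdot 120 - \left(-11731 + \left(7 + 66 \cdot 71 - 7952\right)\right) = 3480 - \left(-11731 + \left(7 + 4686 - 7952\right)\right) = 3480 - \left(-11731 - 3259\right) = 3480 - -14990 = 3480 + 14990 = 18470$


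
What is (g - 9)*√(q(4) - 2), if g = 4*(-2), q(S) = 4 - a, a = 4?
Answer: -17*I*√2 ≈ -24.042*I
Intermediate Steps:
q(S) = 0 (q(S) = 4 - 1*4 = 4 - 4 = 0)
g = -8
(g - 9)*√(q(4) - 2) = (-8 - 9)*√(0 - 2) = -17*I*√2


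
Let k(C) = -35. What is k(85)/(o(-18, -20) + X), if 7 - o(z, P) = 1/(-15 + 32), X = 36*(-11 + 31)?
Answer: -595/12358 ≈ -0.048147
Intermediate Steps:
X = 720 (X = 36*20 = 720)
o(z, P) = 118/17 (o(z, P) = 7 - 1/(-15 + 32) = 7 - 1/17 = 118/17)
k(85)/(o(-18, -20) + X) = -35/(118/17 + 720) = -35/12358/17 = -35*17/12358 = -595/12358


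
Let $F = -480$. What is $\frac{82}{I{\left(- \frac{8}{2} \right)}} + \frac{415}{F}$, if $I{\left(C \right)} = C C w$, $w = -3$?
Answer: $- \frac{247}{96} \approx -2.5729$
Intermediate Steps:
$I{\left(C \right)} = - 3 C^{2}$ ($I{\left(C \right)} = C C \left(-3\right) = C^{2} \left(-3\right) = - 3 C^{2}$)
$\frac{82}{I{\left(- \frac{8}{2} \right)}} + \frac{415}{F} = \frac{82}{\left(-3\right) \left(- \frac{8}{2}\right)^{2}} + \frac{415}{-480} = \frac{82}{\left(-3\right) \left(\left(-8\right) \frac{1}{2}\right)^{2}} + 415 \left(- \frac{1}{480}\right) = \frac{82}{\left(-3\right) \left(-4\right)^{2}} - \frac{83}{96} = \frac{82}{\left(-3\right) 16} - \frac{83}{96} = \frac{82}{-48} - \frac{83}{96} = 82 \left(- \frac{1}{48}\right) - \frac{83}{96} = - \frac{41}{24} - \frac{83}{96} = - \frac{247}{96}$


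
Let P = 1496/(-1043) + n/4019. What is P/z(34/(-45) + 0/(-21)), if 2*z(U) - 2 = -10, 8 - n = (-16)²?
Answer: 1567772/4191817 ≈ 0.37401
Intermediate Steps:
n = -248 (n = 8 - 1*(-16)² = 8 - 1*256 = 8 - 256 = -248)
z(U) = -4 (z(U) = 1 + (½)*(-10) = 1 - 5 = -4)
P = -6271088/4191817 (P = 1496/(-1043) - 248/4019 = 1496*(-1/1043) - 248*1/4019 = -1496/1043 - 248/4019 = -6271088/4191817 ≈ -1.4960)
P/z(34/(-45) + 0/(-21)) = -6271088/4191817/(-4) = -6271088/4191817*(-¼) = 1567772/4191817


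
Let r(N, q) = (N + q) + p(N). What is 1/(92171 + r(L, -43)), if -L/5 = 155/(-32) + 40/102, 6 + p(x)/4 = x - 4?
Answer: 1632/150469241 ≈ 1.0846e-5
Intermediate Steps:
p(x) = -40 + 4*x (p(x) = -24 + 4*(x - 4) = -24 + 4*(-4 + x) = -24 + (-16 + 4*x) = -40 + 4*x)
L = 36325/1632 (L = -5*(155/(-32) + 40/102) = -5*(155*(-1/32) + 40*(1/102)) = -5*(-155/32 + 20/51) = -5*(-7265/1632) = 36325/1632 ≈ 22.258)
r(N, q) = -40 + q + 5*N (r(N, q) = (N + q) + (-40 + 4*N) = -40 + q + 5*N)
1/(92171 + r(L, -43)) = 1/(92171 + (-40 - 43 + 5*(36325/1632))) = 1/(92171 + (-40 - 43 + 181625/1632)) = 1/(92171 + 46169/1632) = 1/(150469241/1632) = 1632/150469241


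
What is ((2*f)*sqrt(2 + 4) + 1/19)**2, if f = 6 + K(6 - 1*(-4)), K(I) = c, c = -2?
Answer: 138625/361 + 16*sqrt(6)/19 ≈ 386.07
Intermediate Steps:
K(I) = -2
f = 4 (f = 6 - 2 = 4)
((2*f)*sqrt(2 + 4) + 1/19)**2 = ((2*4)*sqrt(2 + 4) + 1/19)**2 = (8*sqrt(6) + 1/19)**2 = (1/19 + 8*sqrt(6))**2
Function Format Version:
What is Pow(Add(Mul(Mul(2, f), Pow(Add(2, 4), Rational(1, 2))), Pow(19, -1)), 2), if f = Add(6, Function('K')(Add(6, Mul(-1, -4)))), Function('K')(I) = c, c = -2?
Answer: Add(Rational(138625, 361), Mul(Rational(16, 19), Pow(6, Rational(1, 2)))) ≈ 386.07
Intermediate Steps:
Function('K')(I) = -2
f = 4 (f = Add(6, -2) = 4)
Pow(Add(Mul(Mul(2, f), Pow(Add(2, 4), Rational(1, 2))), Pow(19, -1)), 2) = Pow(Add(Mul(Mul(2, 4), Pow(Add(2, 4), Rational(1, 2))), Pow(19, -1)), 2) = Pow(Add(Mul(8, Pow(6, Rational(1, 2))), Rational(1, 19)), 2) = Pow(Add(Rational(1, 19), Mul(8, Pow(6, Rational(1, 2)))), 2)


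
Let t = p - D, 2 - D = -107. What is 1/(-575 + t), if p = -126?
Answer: -1/810 ≈ -0.0012346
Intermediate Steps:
D = 109 (D = 2 - 1*(-107) = 2 + 107 = 109)
t = -235 (t = -126 - 1*109 = -126 - 109 = -235)
1/(-575 + t) = 1/(-575 - 235) = 1/(-810) = -1/810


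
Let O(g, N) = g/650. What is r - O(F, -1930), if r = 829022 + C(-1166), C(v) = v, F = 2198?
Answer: 269052101/325 ≈ 8.2785e+5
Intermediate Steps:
O(g, N) = g/650 (O(g, N) = g*(1/650) = g/650)
r = 827856 (r = 829022 - 1166 = 827856)
r - O(F, -1930) = 827856 - 2198/650 = 827856 - 1*1099/325 = 827856 - 1099/325 = 269052101/325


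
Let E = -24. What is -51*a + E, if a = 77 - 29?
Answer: -2472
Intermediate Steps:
a = 48
-51*a + E = -51*48 - 24 = -2448 - 24 = -2472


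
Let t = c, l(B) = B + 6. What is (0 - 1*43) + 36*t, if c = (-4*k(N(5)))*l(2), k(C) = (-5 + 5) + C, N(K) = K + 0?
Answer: -5803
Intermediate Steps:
l(B) = 6 + B
N(K) = K
k(C) = C (k(C) = 0 + C = C)
c = -160 (c = (-4*5)*(6 + 2) = -20*8 = -160)
t = -160
(0 - 1*43) + 36*t = (0 - 1*43) + 36*(-160) = (0 - 43) - 5760 = -43 - 5760 = -5803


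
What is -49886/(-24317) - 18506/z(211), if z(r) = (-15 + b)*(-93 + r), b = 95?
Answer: 10456719/114776240 ≈ 0.091105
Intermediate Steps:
z(r) = -7440 + 80*r (z(r) = (-15 + 95)*(-93 + r) = 80*(-93 + r) = -7440 + 80*r)
-49886/(-24317) - 18506/z(211) = -49886/(-24317) - 18506/(-7440 + 80*211) = -49886*(-1/24317) - 18506/(-7440 + 16880) = 49886/24317 - 18506/9440 = 49886/24317 - 18506*1/9440 = 49886/24317 - 9253/4720 = 10456719/114776240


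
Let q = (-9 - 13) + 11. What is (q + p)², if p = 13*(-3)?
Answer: 2500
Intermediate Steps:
p = -39
q = -11 (q = -22 + 11 = -11)
(q + p)² = (-11 - 39)² = (-50)² = 2500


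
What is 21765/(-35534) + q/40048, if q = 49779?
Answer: 448601133/711532816 ≈ 0.63047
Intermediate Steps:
21765/(-35534) + q/40048 = 21765/(-35534) + 49779/40048 = 21765*(-1/35534) + 49779*(1/40048) = -21765/35534 + 49779/40048 = 448601133/711532816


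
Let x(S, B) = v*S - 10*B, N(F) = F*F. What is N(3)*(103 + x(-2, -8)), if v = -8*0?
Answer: 1647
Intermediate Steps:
v = 0
N(F) = F²
x(S, B) = -10*B (x(S, B) = 0*S - 10*B = 0 - 10*B = -10*B)
N(3)*(103 + x(-2, -8)) = 3²*(103 - 10*(-8)) = 9*(103 + 80) = 9*183 = 1647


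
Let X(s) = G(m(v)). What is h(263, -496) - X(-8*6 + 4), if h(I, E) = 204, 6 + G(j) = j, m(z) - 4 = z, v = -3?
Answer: 209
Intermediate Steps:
m(z) = 4 + z
G(j) = -6 + j
X(s) = -5 (X(s) = -6 + (4 - 3) = -6 + 1 = -5)
h(263, -496) - X(-8*6 + 4) = 204 - 1*(-5) = 204 + 5 = 209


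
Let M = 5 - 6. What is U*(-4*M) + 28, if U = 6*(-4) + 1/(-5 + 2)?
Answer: -208/3 ≈ -69.333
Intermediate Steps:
M = -1
U = -73/3 (U = -24 + 1/(-3) = -24 - 1/3 = -73/3 ≈ -24.333)
U*(-4*M) + 28 = -(-292)*(-1)/3 + 28 = -73/3*4 + 28 = -292/3 + 28 = -208/3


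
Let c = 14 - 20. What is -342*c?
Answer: 2052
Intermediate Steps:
c = -6
-342*c = -342*(-6) = 2052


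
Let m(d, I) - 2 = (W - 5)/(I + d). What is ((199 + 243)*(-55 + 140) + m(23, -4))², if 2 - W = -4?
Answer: 509608949161/361 ≈ 1.4117e+9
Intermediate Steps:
W = 6 (W = 2 - 1*(-4) = 2 + 4 = 6)
m(d, I) = 2 + 1/(I + d) (m(d, I) = 2 + (6 - 5)/(I + d) = 2 + 1/(I + d))
((199 + 243)*(-55 + 140) + m(23, -4))² = ((199 + 243)*(-55 + 140) + (1 + 2*(-4) + 2*23)/(-4 + 23))² = (442*85 + (1 - 8 + 46)/19)² = (37570 + (1/19)*39)² = (37570 + 39/19)² = (713869/19)² = 509608949161/361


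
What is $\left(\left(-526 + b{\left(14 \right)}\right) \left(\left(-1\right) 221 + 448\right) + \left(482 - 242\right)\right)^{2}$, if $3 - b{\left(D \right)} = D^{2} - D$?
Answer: $25534442025$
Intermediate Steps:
$b{\left(D \right)} = 3 + D - D^{2}$ ($b{\left(D \right)} = 3 - \left(D^{2} - D\right) = 3 + D - D^{2}$)
$\left(\left(-526 + b{\left(14 \right)}\right) \left(\left(-1\right) 221 + 448\right) + \left(482 - 242\right)\right)^{2} = \left(\left(-526 + \left(3 + 14 - 14^{2}\right)\right) \left(\left(-1\right) 221 + 448\right) + \left(482 - 242\right)\right)^{2} = \left(\left(-526 + \left(3 + 14 - 196\right)\right) \left(-221 + 448\right) + 240\right)^{2} = \left(\left(-526 + \left(3 + 14 - 196\right)\right) 227 + 240\right)^{2} = \left(\left(-526 - 179\right) 227 + 240\right)^{2} = \left(\left(-705\right) 227 + 240\right)^{2} = \left(-160035 + 240\right)^{2} = \left(-159795\right)^{2} = 25534442025$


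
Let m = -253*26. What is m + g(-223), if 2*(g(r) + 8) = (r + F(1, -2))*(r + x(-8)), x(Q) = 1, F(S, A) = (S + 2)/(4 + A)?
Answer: 36001/2 ≈ 18001.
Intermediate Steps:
F(S, A) = (2 + S)/(4 + A)
g(r) = -8 + (1 + r)*(3/2 + r)/2 (g(r) = -8 + ((r + (2 + 1)/(4 - 2))*(r + 1))/2 = -8 + ((r + 3/2)*(1 + r))/2 = -8 + ((3/2 + r)*(1 + r))/2 = -8 + ((1 + r)*(3/2 + r))/2 = -8 + (1 + r)*(3/2 + r)/2)
m = -6578
m + g(-223) = -6578 + (-29/4 + (½)*(-223)² + (5/4)*(-223)) = -6578 + (-29/4 + (½)*49729 - 1115/4) = -6578 + (-29/4 + 49729/2 - 1115/4) = -6578 + 49157/2 = 36001/2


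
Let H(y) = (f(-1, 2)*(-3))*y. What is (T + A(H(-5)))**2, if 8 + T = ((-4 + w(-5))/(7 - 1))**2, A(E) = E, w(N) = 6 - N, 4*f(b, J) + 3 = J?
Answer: 34969/324 ≈ 107.93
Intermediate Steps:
f(b, J) = -3/4 + J/4
H(y) = 3*y/4 (H(y) = ((-3/4 + (1/4)*2)*(-3))*y = ((-3/4 + 1/2)*(-3))*y = (-1/4*(-3))*y = 3*y/4)
T = -239/36 (T = -8 + ((-4 + (6 - 1*(-5)))/(7 - 1))**2 = -8 + ((-4 + (6 + 5))/6)**2 = -8 + ((-4 + 11)*(1/6))**2 = -8 + (7*(1/6))**2 = -8 + (7/6)**2 = -8 + 49/36 = -239/36 ≈ -6.6389)
(T + A(H(-5)))**2 = (-239/36 + (3/4)*(-5))**2 = (-239/36 - 15/4)**2 = (-187/18)**2 = 34969/324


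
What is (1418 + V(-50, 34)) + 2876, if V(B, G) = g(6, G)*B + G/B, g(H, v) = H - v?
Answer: 142333/25 ≈ 5693.3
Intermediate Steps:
V(B, G) = B*(6 - G) + G/B (V(B, G) = (6 - G)*B + G/B = B*(6 - G) + G/B)
(1418 + V(-50, 34)) + 2876 = (1418 + (34 + (-50)²*(6 - 1*34))/(-50)) + 2876 = (1418 - (34 + 2500*(6 - 34))/50) + 2876 = (1418 - (34 + 2500*(-28))/50) + 2876 = (1418 - (34 - 70000)/50) + 2876 = (1418 - 1/50*(-69966)) + 2876 = (1418 + 34983/25) + 2876 = 70433/25 + 2876 = 142333/25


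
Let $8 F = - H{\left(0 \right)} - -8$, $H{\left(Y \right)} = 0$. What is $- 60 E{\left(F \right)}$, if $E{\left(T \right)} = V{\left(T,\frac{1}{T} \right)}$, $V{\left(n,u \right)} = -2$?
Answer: $120$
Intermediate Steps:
$F = 1$ ($F = \frac{\left(-1\right) 0 - -8}{8} = \frac{0 + 8}{8} = \frac{1}{8} \cdot 8 = 1$)
$E{\left(T \right)} = -2$
$- 60 E{\left(F \right)} = \left(-60\right) \left(-2\right) = 120$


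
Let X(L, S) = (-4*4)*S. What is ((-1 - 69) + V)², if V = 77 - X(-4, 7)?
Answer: 14161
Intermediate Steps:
X(L, S) = -16*S
V = 189 (V = 77 - (-16)*7 = 77 - 1*(-112) = 77 + 112 = 189)
((-1 - 69) + V)² = ((-1 - 69) + 189)² = (-70 + 189)² = 119² = 14161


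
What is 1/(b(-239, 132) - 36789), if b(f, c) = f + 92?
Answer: -1/36936 ≈ -2.7074e-5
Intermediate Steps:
b(f, c) = 92 + f
1/(b(-239, 132) - 36789) = 1/((92 - 239) - 36789) = 1/(-147 - 36789) = 1/(-36936) = -1/36936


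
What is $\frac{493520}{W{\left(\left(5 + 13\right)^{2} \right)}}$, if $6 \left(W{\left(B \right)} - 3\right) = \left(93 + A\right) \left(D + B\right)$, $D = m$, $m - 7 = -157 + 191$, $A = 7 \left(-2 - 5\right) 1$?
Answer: $\frac{1480560}{8039} \approx 184.17$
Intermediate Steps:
$A = -49$ ($A = 7 \left(-2 - 5\right) 1 = 7 \left(-7\right) 1 = \left(-49\right) 1 = -49$)
$m = 41$ ($m = 7 + \left(-157 + 191\right) = 7 + 34 = 41$)
$D = 41$
$W{\left(B \right)} = \frac{911}{3} + \frac{22 B}{3}$ ($W{\left(B \right)} = 3 + \frac{\left(93 - 49\right) \left(41 + B\right)}{6} = 3 + \frac{44 \left(41 + B\right)}{6} = 3 + \frac{1804 + 44 B}{6} = 3 + \left(\frac{902}{3} + \frac{22 B}{3}\right) = \frac{911}{3} + \frac{22 B}{3}$)
$\frac{493520}{W{\left(\left(5 + 13\right)^{2} \right)}} = \frac{493520}{\frac{911}{3} + \frac{22 \left(5 + 13\right)^{2}}{3}} = \frac{493520}{\frac{911}{3} + \frac{22 \cdot 18^{2}}{3}} = \frac{493520}{\frac{911}{3} + \frac{22}{3} \cdot 324} = \frac{493520}{\frac{911}{3} + 2376} = \frac{493520}{\frac{8039}{3}} = 493520 \cdot \frac{3}{8039} = \frac{1480560}{8039}$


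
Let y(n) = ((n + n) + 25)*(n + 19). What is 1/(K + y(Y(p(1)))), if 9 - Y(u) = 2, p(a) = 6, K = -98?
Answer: 1/916 ≈ 0.0010917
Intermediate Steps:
Y(u) = 7 (Y(u) = 9 - 1*2 = 9 - 2 = 7)
y(n) = (19 + n)*(25 + 2*n) (y(n) = (2*n + 25)*(19 + n) = (25 + 2*n)*(19 + n) = (19 + n)*(25 + 2*n))
1/(K + y(Y(p(1)))) = 1/(-98 + (475 + 2*7² + 63*7)) = 1/(-98 + (475 + 2*49 + 441)) = 1/(-98 + (475 + 98 + 441)) = 1/(-98 + 1014) = 1/916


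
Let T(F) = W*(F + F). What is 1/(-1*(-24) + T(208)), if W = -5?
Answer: -1/2056 ≈ -0.00048638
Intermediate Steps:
T(F) = -10*F (T(F) = -5*(F + F) = -10*F)
1/(-1*(-24) + T(208)) = 1/(-1*(-24) - 10*208) = 1/(24 - 2080) = 1/(-2056) = -1/2056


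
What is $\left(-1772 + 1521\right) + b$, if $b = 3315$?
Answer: $3064$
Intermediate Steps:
$\left(-1772 + 1521\right) + b = \left(-1772 + 1521\right) + 3315 = -251 + 3315 = 3064$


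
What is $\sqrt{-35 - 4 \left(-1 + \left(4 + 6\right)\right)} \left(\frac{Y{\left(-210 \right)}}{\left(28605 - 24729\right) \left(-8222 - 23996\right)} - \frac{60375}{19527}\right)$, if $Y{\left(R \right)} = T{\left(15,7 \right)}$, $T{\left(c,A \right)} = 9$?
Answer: $- \frac{36422449849 i \sqrt{71}}{11780060648} \approx - 26.053 i$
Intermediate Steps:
$Y{\left(R \right)} = 9$
$\sqrt{-35 - 4 \left(-1 + \left(4 + 6\right)\right)} \left(\frac{Y{\left(-210 \right)}}{\left(28605 - 24729\right) \left(-8222 - 23996\right)} - \frac{60375}{19527}\right) = \sqrt{-35 - 4 \left(-1 + \left(4 + 6\right)\right)} \left(\frac{9}{\left(28605 - 24729\right) \left(-8222 - 23996\right)} - \frac{60375}{19527}\right) = \sqrt{-35 - 4 \left(-1 + 10\right)} \left(\frac{9}{3876 \left(-32218\right)} - \frac{875}{283}\right) = \sqrt{-35 - 36} \left(\frac{9}{-124876968} - \frac{875}{283}\right) = \sqrt{-35 - 36} \left(9 \left(- \frac{1}{124876968}\right) - \frac{875}{283}\right) = \sqrt{-71} \left(- \frac{3}{41625656} - \frac{875}{283}\right) = i \sqrt{71} \left(- \frac{36422449849}{11780060648}\right) = - \frac{36422449849 i \sqrt{71}}{11780060648}$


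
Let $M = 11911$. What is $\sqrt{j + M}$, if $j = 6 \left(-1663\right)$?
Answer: $\sqrt{1933} \approx 43.966$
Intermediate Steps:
$j = -9978$
$\sqrt{j + M} = \sqrt{-9978 + 11911} = \sqrt{1933}$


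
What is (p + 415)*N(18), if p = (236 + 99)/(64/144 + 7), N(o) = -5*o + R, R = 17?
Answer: -33580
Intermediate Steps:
N(o) = 17 - 5*o (N(o) = -5*o + 17 = 17 - 5*o)
p = 45 (p = 335/(64*(1/144) + 7) = 335/(4/9 + 7) = 335/(67/9) = 335*(9/67) = 45)
(p + 415)*N(18) = (45 + 415)*(17 - 5*18) = 460*(17 - 90) = 460*(-73) = -33580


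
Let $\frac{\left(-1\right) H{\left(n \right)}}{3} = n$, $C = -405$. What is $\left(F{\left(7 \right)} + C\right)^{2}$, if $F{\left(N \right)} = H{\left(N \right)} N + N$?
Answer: $297025$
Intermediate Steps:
$H{\left(n \right)} = - 3 n$
$F{\left(N \right)} = N - 3 N^{2}$ ($F{\left(N \right)} = - 3 N N + N = - 3 N^{2} + N = N - 3 N^{2}$)
$\left(F{\left(7 \right)} + C\right)^{2} = \left(7 \left(1 - 21\right) - 405\right)^{2} = \left(7 \left(-20\right) - 405\right)^{2} = \left(-140 - 405\right)^{2} = \left(-545\right)^{2} = 297025$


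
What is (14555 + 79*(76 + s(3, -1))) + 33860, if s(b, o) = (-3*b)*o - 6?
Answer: 54656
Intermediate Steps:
s(b, o) = -6 - 3*b*o (s(b, o) = -3*b*o - 6 = -6 - 3*b*o)
(14555 + 79*(76 + s(3, -1))) + 33860 = (14555 + 79*(76 + (-6 - 3*3*(-1)))) + 33860 = (14555 + 79*(76 + (-6 + 9))) + 33860 = (14555 + 79*(76 + 3)) + 33860 = (14555 + 79*79) + 33860 = (14555 + 6241) + 33860 = 20796 + 33860 = 54656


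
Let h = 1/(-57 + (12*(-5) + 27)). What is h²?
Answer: 1/8100 ≈ 0.00012346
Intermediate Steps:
h = -1/90 (h = 1/(-57 + (-60 + 27)) = 1/(-57 - 33) = 1/(-90) = -1/90 ≈ -0.011111)
h² = (-1/90)² = 1/8100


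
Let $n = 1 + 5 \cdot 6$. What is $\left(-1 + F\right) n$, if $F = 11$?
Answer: $310$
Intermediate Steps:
$n = 31$ ($n = 1 + 30 = 31$)
$\left(-1 + F\right) n = \left(-1 + 11\right) 31 = 10 \cdot 31 = 310$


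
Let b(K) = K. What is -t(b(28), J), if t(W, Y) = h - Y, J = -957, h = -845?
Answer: -112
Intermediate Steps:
t(W, Y) = -845 - Y
-t(b(28), J) = -(-845 - 1*(-957)) = -(-845 + 957) = -1*112 = -112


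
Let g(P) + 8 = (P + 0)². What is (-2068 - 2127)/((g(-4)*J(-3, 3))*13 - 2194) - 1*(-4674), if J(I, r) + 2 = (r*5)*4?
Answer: 17934617/3838 ≈ 4672.9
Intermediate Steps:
J(I, r) = -2 + 20*r (J(I, r) = -2 + (r*5)*4 = -2 + (5*r)*4 = -2 + 20*r)
g(P) = -8 + P² (g(P) = -8 + (P + 0)² = -8 + P²)
(-2068 - 2127)/((g(-4)*J(-3, 3))*13 - 2194) - 1*(-4674) = (-2068 - 2127)/(((-8 + (-4)²)*(-2 + 20*3))*13 - 2194) - 1*(-4674) = -4195/(((-8 + 16)*(-2 + 60))*13 - 2194) + 4674 = -4195/((8*58)*13 - 2194) + 4674 = -4195/(464*13 - 2194) + 4674 = -4195/(6032 - 2194) + 4674 = -4195/3838 + 4674 = 17934617/3838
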